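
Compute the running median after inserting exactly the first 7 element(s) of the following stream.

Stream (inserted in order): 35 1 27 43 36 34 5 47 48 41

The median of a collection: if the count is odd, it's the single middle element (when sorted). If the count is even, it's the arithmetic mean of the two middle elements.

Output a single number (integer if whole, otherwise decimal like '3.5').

Step 1: insert 35 -> lo=[35] (size 1, max 35) hi=[] (size 0) -> median=35
Step 2: insert 1 -> lo=[1] (size 1, max 1) hi=[35] (size 1, min 35) -> median=18
Step 3: insert 27 -> lo=[1, 27] (size 2, max 27) hi=[35] (size 1, min 35) -> median=27
Step 4: insert 43 -> lo=[1, 27] (size 2, max 27) hi=[35, 43] (size 2, min 35) -> median=31
Step 5: insert 36 -> lo=[1, 27, 35] (size 3, max 35) hi=[36, 43] (size 2, min 36) -> median=35
Step 6: insert 34 -> lo=[1, 27, 34] (size 3, max 34) hi=[35, 36, 43] (size 3, min 35) -> median=34.5
Step 7: insert 5 -> lo=[1, 5, 27, 34] (size 4, max 34) hi=[35, 36, 43] (size 3, min 35) -> median=34

Answer: 34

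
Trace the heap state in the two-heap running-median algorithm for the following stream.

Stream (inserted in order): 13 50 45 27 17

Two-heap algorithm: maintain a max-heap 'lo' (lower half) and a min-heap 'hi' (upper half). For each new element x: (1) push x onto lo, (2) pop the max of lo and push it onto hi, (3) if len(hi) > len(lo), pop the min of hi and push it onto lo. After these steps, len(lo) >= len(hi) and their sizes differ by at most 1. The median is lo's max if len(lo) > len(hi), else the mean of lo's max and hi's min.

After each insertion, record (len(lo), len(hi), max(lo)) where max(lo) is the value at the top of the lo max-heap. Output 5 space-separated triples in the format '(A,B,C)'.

Answer: (1,0,13) (1,1,13) (2,1,45) (2,2,27) (3,2,27)

Derivation:
Step 1: insert 13 -> lo=[13] hi=[] -> (len(lo)=1, len(hi)=0, max(lo)=13)
Step 2: insert 50 -> lo=[13] hi=[50] -> (len(lo)=1, len(hi)=1, max(lo)=13)
Step 3: insert 45 -> lo=[13, 45] hi=[50] -> (len(lo)=2, len(hi)=1, max(lo)=45)
Step 4: insert 27 -> lo=[13, 27] hi=[45, 50] -> (len(lo)=2, len(hi)=2, max(lo)=27)
Step 5: insert 17 -> lo=[13, 17, 27] hi=[45, 50] -> (len(lo)=3, len(hi)=2, max(lo)=27)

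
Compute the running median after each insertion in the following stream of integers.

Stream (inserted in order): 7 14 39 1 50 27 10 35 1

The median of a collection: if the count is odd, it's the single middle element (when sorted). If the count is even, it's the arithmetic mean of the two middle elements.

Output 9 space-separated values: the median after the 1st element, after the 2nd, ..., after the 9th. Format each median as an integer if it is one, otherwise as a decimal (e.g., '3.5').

Answer: 7 10.5 14 10.5 14 20.5 14 20.5 14

Derivation:
Step 1: insert 7 -> lo=[7] (size 1, max 7) hi=[] (size 0) -> median=7
Step 2: insert 14 -> lo=[7] (size 1, max 7) hi=[14] (size 1, min 14) -> median=10.5
Step 3: insert 39 -> lo=[7, 14] (size 2, max 14) hi=[39] (size 1, min 39) -> median=14
Step 4: insert 1 -> lo=[1, 7] (size 2, max 7) hi=[14, 39] (size 2, min 14) -> median=10.5
Step 5: insert 50 -> lo=[1, 7, 14] (size 3, max 14) hi=[39, 50] (size 2, min 39) -> median=14
Step 6: insert 27 -> lo=[1, 7, 14] (size 3, max 14) hi=[27, 39, 50] (size 3, min 27) -> median=20.5
Step 7: insert 10 -> lo=[1, 7, 10, 14] (size 4, max 14) hi=[27, 39, 50] (size 3, min 27) -> median=14
Step 8: insert 35 -> lo=[1, 7, 10, 14] (size 4, max 14) hi=[27, 35, 39, 50] (size 4, min 27) -> median=20.5
Step 9: insert 1 -> lo=[1, 1, 7, 10, 14] (size 5, max 14) hi=[27, 35, 39, 50] (size 4, min 27) -> median=14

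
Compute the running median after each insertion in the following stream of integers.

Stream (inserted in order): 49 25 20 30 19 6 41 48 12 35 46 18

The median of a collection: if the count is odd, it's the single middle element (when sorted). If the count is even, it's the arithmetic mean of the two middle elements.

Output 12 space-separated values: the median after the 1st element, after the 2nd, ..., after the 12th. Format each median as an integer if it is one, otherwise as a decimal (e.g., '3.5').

Step 1: insert 49 -> lo=[49] (size 1, max 49) hi=[] (size 0) -> median=49
Step 2: insert 25 -> lo=[25] (size 1, max 25) hi=[49] (size 1, min 49) -> median=37
Step 3: insert 20 -> lo=[20, 25] (size 2, max 25) hi=[49] (size 1, min 49) -> median=25
Step 4: insert 30 -> lo=[20, 25] (size 2, max 25) hi=[30, 49] (size 2, min 30) -> median=27.5
Step 5: insert 19 -> lo=[19, 20, 25] (size 3, max 25) hi=[30, 49] (size 2, min 30) -> median=25
Step 6: insert 6 -> lo=[6, 19, 20] (size 3, max 20) hi=[25, 30, 49] (size 3, min 25) -> median=22.5
Step 7: insert 41 -> lo=[6, 19, 20, 25] (size 4, max 25) hi=[30, 41, 49] (size 3, min 30) -> median=25
Step 8: insert 48 -> lo=[6, 19, 20, 25] (size 4, max 25) hi=[30, 41, 48, 49] (size 4, min 30) -> median=27.5
Step 9: insert 12 -> lo=[6, 12, 19, 20, 25] (size 5, max 25) hi=[30, 41, 48, 49] (size 4, min 30) -> median=25
Step 10: insert 35 -> lo=[6, 12, 19, 20, 25] (size 5, max 25) hi=[30, 35, 41, 48, 49] (size 5, min 30) -> median=27.5
Step 11: insert 46 -> lo=[6, 12, 19, 20, 25, 30] (size 6, max 30) hi=[35, 41, 46, 48, 49] (size 5, min 35) -> median=30
Step 12: insert 18 -> lo=[6, 12, 18, 19, 20, 25] (size 6, max 25) hi=[30, 35, 41, 46, 48, 49] (size 6, min 30) -> median=27.5

Answer: 49 37 25 27.5 25 22.5 25 27.5 25 27.5 30 27.5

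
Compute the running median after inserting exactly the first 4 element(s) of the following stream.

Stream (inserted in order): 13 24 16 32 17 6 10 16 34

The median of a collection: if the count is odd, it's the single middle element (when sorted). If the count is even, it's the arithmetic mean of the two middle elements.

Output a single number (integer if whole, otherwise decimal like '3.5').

Step 1: insert 13 -> lo=[13] (size 1, max 13) hi=[] (size 0) -> median=13
Step 2: insert 24 -> lo=[13] (size 1, max 13) hi=[24] (size 1, min 24) -> median=18.5
Step 3: insert 16 -> lo=[13, 16] (size 2, max 16) hi=[24] (size 1, min 24) -> median=16
Step 4: insert 32 -> lo=[13, 16] (size 2, max 16) hi=[24, 32] (size 2, min 24) -> median=20

Answer: 20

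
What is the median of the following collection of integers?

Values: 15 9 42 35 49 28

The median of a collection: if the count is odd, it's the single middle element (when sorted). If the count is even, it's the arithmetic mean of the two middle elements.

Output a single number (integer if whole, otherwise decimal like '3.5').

Answer: 31.5

Derivation:
Step 1: insert 15 -> lo=[15] (size 1, max 15) hi=[] (size 0) -> median=15
Step 2: insert 9 -> lo=[9] (size 1, max 9) hi=[15] (size 1, min 15) -> median=12
Step 3: insert 42 -> lo=[9, 15] (size 2, max 15) hi=[42] (size 1, min 42) -> median=15
Step 4: insert 35 -> lo=[9, 15] (size 2, max 15) hi=[35, 42] (size 2, min 35) -> median=25
Step 5: insert 49 -> lo=[9, 15, 35] (size 3, max 35) hi=[42, 49] (size 2, min 42) -> median=35
Step 6: insert 28 -> lo=[9, 15, 28] (size 3, max 28) hi=[35, 42, 49] (size 3, min 35) -> median=31.5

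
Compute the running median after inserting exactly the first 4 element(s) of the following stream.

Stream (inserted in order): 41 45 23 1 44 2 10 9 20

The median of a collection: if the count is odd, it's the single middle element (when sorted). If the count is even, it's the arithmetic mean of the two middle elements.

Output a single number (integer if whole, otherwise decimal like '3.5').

Answer: 32

Derivation:
Step 1: insert 41 -> lo=[41] (size 1, max 41) hi=[] (size 0) -> median=41
Step 2: insert 45 -> lo=[41] (size 1, max 41) hi=[45] (size 1, min 45) -> median=43
Step 3: insert 23 -> lo=[23, 41] (size 2, max 41) hi=[45] (size 1, min 45) -> median=41
Step 4: insert 1 -> lo=[1, 23] (size 2, max 23) hi=[41, 45] (size 2, min 41) -> median=32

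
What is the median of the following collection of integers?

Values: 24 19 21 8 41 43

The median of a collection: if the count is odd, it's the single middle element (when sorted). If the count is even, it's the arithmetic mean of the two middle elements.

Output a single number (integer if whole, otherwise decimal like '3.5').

Step 1: insert 24 -> lo=[24] (size 1, max 24) hi=[] (size 0) -> median=24
Step 2: insert 19 -> lo=[19] (size 1, max 19) hi=[24] (size 1, min 24) -> median=21.5
Step 3: insert 21 -> lo=[19, 21] (size 2, max 21) hi=[24] (size 1, min 24) -> median=21
Step 4: insert 8 -> lo=[8, 19] (size 2, max 19) hi=[21, 24] (size 2, min 21) -> median=20
Step 5: insert 41 -> lo=[8, 19, 21] (size 3, max 21) hi=[24, 41] (size 2, min 24) -> median=21
Step 6: insert 43 -> lo=[8, 19, 21] (size 3, max 21) hi=[24, 41, 43] (size 3, min 24) -> median=22.5

Answer: 22.5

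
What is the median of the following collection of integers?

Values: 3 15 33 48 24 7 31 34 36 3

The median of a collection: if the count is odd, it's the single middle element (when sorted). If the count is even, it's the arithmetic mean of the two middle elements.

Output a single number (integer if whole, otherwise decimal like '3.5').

Step 1: insert 3 -> lo=[3] (size 1, max 3) hi=[] (size 0) -> median=3
Step 2: insert 15 -> lo=[3] (size 1, max 3) hi=[15] (size 1, min 15) -> median=9
Step 3: insert 33 -> lo=[3, 15] (size 2, max 15) hi=[33] (size 1, min 33) -> median=15
Step 4: insert 48 -> lo=[3, 15] (size 2, max 15) hi=[33, 48] (size 2, min 33) -> median=24
Step 5: insert 24 -> lo=[3, 15, 24] (size 3, max 24) hi=[33, 48] (size 2, min 33) -> median=24
Step 6: insert 7 -> lo=[3, 7, 15] (size 3, max 15) hi=[24, 33, 48] (size 3, min 24) -> median=19.5
Step 7: insert 31 -> lo=[3, 7, 15, 24] (size 4, max 24) hi=[31, 33, 48] (size 3, min 31) -> median=24
Step 8: insert 34 -> lo=[3, 7, 15, 24] (size 4, max 24) hi=[31, 33, 34, 48] (size 4, min 31) -> median=27.5
Step 9: insert 36 -> lo=[3, 7, 15, 24, 31] (size 5, max 31) hi=[33, 34, 36, 48] (size 4, min 33) -> median=31
Step 10: insert 3 -> lo=[3, 3, 7, 15, 24] (size 5, max 24) hi=[31, 33, 34, 36, 48] (size 5, min 31) -> median=27.5

Answer: 27.5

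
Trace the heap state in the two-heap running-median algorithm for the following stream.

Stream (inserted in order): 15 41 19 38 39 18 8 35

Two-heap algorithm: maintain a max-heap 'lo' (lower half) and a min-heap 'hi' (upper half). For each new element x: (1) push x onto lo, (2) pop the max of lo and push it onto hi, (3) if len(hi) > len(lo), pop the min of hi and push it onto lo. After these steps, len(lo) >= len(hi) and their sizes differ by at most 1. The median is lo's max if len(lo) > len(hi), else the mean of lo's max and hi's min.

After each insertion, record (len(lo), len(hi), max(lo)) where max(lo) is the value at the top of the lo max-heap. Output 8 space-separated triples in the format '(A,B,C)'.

Step 1: insert 15 -> lo=[15] hi=[] -> (len(lo)=1, len(hi)=0, max(lo)=15)
Step 2: insert 41 -> lo=[15] hi=[41] -> (len(lo)=1, len(hi)=1, max(lo)=15)
Step 3: insert 19 -> lo=[15, 19] hi=[41] -> (len(lo)=2, len(hi)=1, max(lo)=19)
Step 4: insert 38 -> lo=[15, 19] hi=[38, 41] -> (len(lo)=2, len(hi)=2, max(lo)=19)
Step 5: insert 39 -> lo=[15, 19, 38] hi=[39, 41] -> (len(lo)=3, len(hi)=2, max(lo)=38)
Step 6: insert 18 -> lo=[15, 18, 19] hi=[38, 39, 41] -> (len(lo)=3, len(hi)=3, max(lo)=19)
Step 7: insert 8 -> lo=[8, 15, 18, 19] hi=[38, 39, 41] -> (len(lo)=4, len(hi)=3, max(lo)=19)
Step 8: insert 35 -> lo=[8, 15, 18, 19] hi=[35, 38, 39, 41] -> (len(lo)=4, len(hi)=4, max(lo)=19)

Answer: (1,0,15) (1,1,15) (2,1,19) (2,2,19) (3,2,38) (3,3,19) (4,3,19) (4,4,19)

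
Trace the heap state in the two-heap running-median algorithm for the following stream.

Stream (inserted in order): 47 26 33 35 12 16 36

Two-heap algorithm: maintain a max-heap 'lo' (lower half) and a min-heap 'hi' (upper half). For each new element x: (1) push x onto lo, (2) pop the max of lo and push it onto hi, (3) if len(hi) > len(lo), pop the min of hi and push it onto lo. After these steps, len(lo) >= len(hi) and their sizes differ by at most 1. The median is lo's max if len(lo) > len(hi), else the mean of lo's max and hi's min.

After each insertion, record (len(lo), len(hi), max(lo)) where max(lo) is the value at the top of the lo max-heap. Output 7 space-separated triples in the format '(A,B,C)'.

Answer: (1,0,47) (1,1,26) (2,1,33) (2,2,33) (3,2,33) (3,3,26) (4,3,33)

Derivation:
Step 1: insert 47 -> lo=[47] hi=[] -> (len(lo)=1, len(hi)=0, max(lo)=47)
Step 2: insert 26 -> lo=[26] hi=[47] -> (len(lo)=1, len(hi)=1, max(lo)=26)
Step 3: insert 33 -> lo=[26, 33] hi=[47] -> (len(lo)=2, len(hi)=1, max(lo)=33)
Step 4: insert 35 -> lo=[26, 33] hi=[35, 47] -> (len(lo)=2, len(hi)=2, max(lo)=33)
Step 5: insert 12 -> lo=[12, 26, 33] hi=[35, 47] -> (len(lo)=3, len(hi)=2, max(lo)=33)
Step 6: insert 16 -> lo=[12, 16, 26] hi=[33, 35, 47] -> (len(lo)=3, len(hi)=3, max(lo)=26)
Step 7: insert 36 -> lo=[12, 16, 26, 33] hi=[35, 36, 47] -> (len(lo)=4, len(hi)=3, max(lo)=33)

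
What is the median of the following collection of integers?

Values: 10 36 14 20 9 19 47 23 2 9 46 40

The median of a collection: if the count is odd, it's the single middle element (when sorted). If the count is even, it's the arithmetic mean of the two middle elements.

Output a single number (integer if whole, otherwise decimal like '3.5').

Step 1: insert 10 -> lo=[10] (size 1, max 10) hi=[] (size 0) -> median=10
Step 2: insert 36 -> lo=[10] (size 1, max 10) hi=[36] (size 1, min 36) -> median=23
Step 3: insert 14 -> lo=[10, 14] (size 2, max 14) hi=[36] (size 1, min 36) -> median=14
Step 4: insert 20 -> lo=[10, 14] (size 2, max 14) hi=[20, 36] (size 2, min 20) -> median=17
Step 5: insert 9 -> lo=[9, 10, 14] (size 3, max 14) hi=[20, 36] (size 2, min 20) -> median=14
Step 6: insert 19 -> lo=[9, 10, 14] (size 3, max 14) hi=[19, 20, 36] (size 3, min 19) -> median=16.5
Step 7: insert 47 -> lo=[9, 10, 14, 19] (size 4, max 19) hi=[20, 36, 47] (size 3, min 20) -> median=19
Step 8: insert 23 -> lo=[9, 10, 14, 19] (size 4, max 19) hi=[20, 23, 36, 47] (size 4, min 20) -> median=19.5
Step 9: insert 2 -> lo=[2, 9, 10, 14, 19] (size 5, max 19) hi=[20, 23, 36, 47] (size 4, min 20) -> median=19
Step 10: insert 9 -> lo=[2, 9, 9, 10, 14] (size 5, max 14) hi=[19, 20, 23, 36, 47] (size 5, min 19) -> median=16.5
Step 11: insert 46 -> lo=[2, 9, 9, 10, 14, 19] (size 6, max 19) hi=[20, 23, 36, 46, 47] (size 5, min 20) -> median=19
Step 12: insert 40 -> lo=[2, 9, 9, 10, 14, 19] (size 6, max 19) hi=[20, 23, 36, 40, 46, 47] (size 6, min 20) -> median=19.5

Answer: 19.5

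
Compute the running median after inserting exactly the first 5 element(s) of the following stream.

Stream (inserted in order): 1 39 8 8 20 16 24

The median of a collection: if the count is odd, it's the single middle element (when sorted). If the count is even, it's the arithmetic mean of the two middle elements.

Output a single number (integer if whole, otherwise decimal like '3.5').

Step 1: insert 1 -> lo=[1] (size 1, max 1) hi=[] (size 0) -> median=1
Step 2: insert 39 -> lo=[1] (size 1, max 1) hi=[39] (size 1, min 39) -> median=20
Step 3: insert 8 -> lo=[1, 8] (size 2, max 8) hi=[39] (size 1, min 39) -> median=8
Step 4: insert 8 -> lo=[1, 8] (size 2, max 8) hi=[8, 39] (size 2, min 8) -> median=8
Step 5: insert 20 -> lo=[1, 8, 8] (size 3, max 8) hi=[20, 39] (size 2, min 20) -> median=8

Answer: 8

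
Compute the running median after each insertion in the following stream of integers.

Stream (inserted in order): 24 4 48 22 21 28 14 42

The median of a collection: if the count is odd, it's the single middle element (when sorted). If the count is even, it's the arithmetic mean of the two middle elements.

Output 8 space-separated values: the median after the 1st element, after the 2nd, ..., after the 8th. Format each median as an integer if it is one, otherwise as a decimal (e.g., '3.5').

Step 1: insert 24 -> lo=[24] (size 1, max 24) hi=[] (size 0) -> median=24
Step 2: insert 4 -> lo=[4] (size 1, max 4) hi=[24] (size 1, min 24) -> median=14
Step 3: insert 48 -> lo=[4, 24] (size 2, max 24) hi=[48] (size 1, min 48) -> median=24
Step 4: insert 22 -> lo=[4, 22] (size 2, max 22) hi=[24, 48] (size 2, min 24) -> median=23
Step 5: insert 21 -> lo=[4, 21, 22] (size 3, max 22) hi=[24, 48] (size 2, min 24) -> median=22
Step 6: insert 28 -> lo=[4, 21, 22] (size 3, max 22) hi=[24, 28, 48] (size 3, min 24) -> median=23
Step 7: insert 14 -> lo=[4, 14, 21, 22] (size 4, max 22) hi=[24, 28, 48] (size 3, min 24) -> median=22
Step 8: insert 42 -> lo=[4, 14, 21, 22] (size 4, max 22) hi=[24, 28, 42, 48] (size 4, min 24) -> median=23

Answer: 24 14 24 23 22 23 22 23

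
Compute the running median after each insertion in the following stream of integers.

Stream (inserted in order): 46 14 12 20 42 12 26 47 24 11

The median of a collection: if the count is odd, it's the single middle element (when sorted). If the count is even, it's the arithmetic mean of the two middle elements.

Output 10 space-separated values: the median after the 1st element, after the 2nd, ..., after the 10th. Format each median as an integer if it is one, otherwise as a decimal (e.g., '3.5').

Answer: 46 30 14 17 20 17 20 23 24 22

Derivation:
Step 1: insert 46 -> lo=[46] (size 1, max 46) hi=[] (size 0) -> median=46
Step 2: insert 14 -> lo=[14] (size 1, max 14) hi=[46] (size 1, min 46) -> median=30
Step 3: insert 12 -> lo=[12, 14] (size 2, max 14) hi=[46] (size 1, min 46) -> median=14
Step 4: insert 20 -> lo=[12, 14] (size 2, max 14) hi=[20, 46] (size 2, min 20) -> median=17
Step 5: insert 42 -> lo=[12, 14, 20] (size 3, max 20) hi=[42, 46] (size 2, min 42) -> median=20
Step 6: insert 12 -> lo=[12, 12, 14] (size 3, max 14) hi=[20, 42, 46] (size 3, min 20) -> median=17
Step 7: insert 26 -> lo=[12, 12, 14, 20] (size 4, max 20) hi=[26, 42, 46] (size 3, min 26) -> median=20
Step 8: insert 47 -> lo=[12, 12, 14, 20] (size 4, max 20) hi=[26, 42, 46, 47] (size 4, min 26) -> median=23
Step 9: insert 24 -> lo=[12, 12, 14, 20, 24] (size 5, max 24) hi=[26, 42, 46, 47] (size 4, min 26) -> median=24
Step 10: insert 11 -> lo=[11, 12, 12, 14, 20] (size 5, max 20) hi=[24, 26, 42, 46, 47] (size 5, min 24) -> median=22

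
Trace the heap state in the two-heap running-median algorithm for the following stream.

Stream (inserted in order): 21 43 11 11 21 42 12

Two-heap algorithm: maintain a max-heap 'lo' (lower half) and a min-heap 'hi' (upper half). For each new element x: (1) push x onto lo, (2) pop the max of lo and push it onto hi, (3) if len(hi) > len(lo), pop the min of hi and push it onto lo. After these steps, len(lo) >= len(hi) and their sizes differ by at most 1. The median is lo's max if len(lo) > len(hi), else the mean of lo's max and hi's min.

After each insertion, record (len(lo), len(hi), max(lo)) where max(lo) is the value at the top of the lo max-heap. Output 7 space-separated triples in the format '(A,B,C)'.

Step 1: insert 21 -> lo=[21] hi=[] -> (len(lo)=1, len(hi)=0, max(lo)=21)
Step 2: insert 43 -> lo=[21] hi=[43] -> (len(lo)=1, len(hi)=1, max(lo)=21)
Step 3: insert 11 -> lo=[11, 21] hi=[43] -> (len(lo)=2, len(hi)=1, max(lo)=21)
Step 4: insert 11 -> lo=[11, 11] hi=[21, 43] -> (len(lo)=2, len(hi)=2, max(lo)=11)
Step 5: insert 21 -> lo=[11, 11, 21] hi=[21, 43] -> (len(lo)=3, len(hi)=2, max(lo)=21)
Step 6: insert 42 -> lo=[11, 11, 21] hi=[21, 42, 43] -> (len(lo)=3, len(hi)=3, max(lo)=21)
Step 7: insert 12 -> lo=[11, 11, 12, 21] hi=[21, 42, 43] -> (len(lo)=4, len(hi)=3, max(lo)=21)

Answer: (1,0,21) (1,1,21) (2,1,21) (2,2,11) (3,2,21) (3,3,21) (4,3,21)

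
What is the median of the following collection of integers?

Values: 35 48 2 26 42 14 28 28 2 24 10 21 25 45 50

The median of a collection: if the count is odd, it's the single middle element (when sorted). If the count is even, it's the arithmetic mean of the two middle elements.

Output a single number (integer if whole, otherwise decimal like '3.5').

Answer: 26

Derivation:
Step 1: insert 35 -> lo=[35] (size 1, max 35) hi=[] (size 0) -> median=35
Step 2: insert 48 -> lo=[35] (size 1, max 35) hi=[48] (size 1, min 48) -> median=41.5
Step 3: insert 2 -> lo=[2, 35] (size 2, max 35) hi=[48] (size 1, min 48) -> median=35
Step 4: insert 26 -> lo=[2, 26] (size 2, max 26) hi=[35, 48] (size 2, min 35) -> median=30.5
Step 5: insert 42 -> lo=[2, 26, 35] (size 3, max 35) hi=[42, 48] (size 2, min 42) -> median=35
Step 6: insert 14 -> lo=[2, 14, 26] (size 3, max 26) hi=[35, 42, 48] (size 3, min 35) -> median=30.5
Step 7: insert 28 -> lo=[2, 14, 26, 28] (size 4, max 28) hi=[35, 42, 48] (size 3, min 35) -> median=28
Step 8: insert 28 -> lo=[2, 14, 26, 28] (size 4, max 28) hi=[28, 35, 42, 48] (size 4, min 28) -> median=28
Step 9: insert 2 -> lo=[2, 2, 14, 26, 28] (size 5, max 28) hi=[28, 35, 42, 48] (size 4, min 28) -> median=28
Step 10: insert 24 -> lo=[2, 2, 14, 24, 26] (size 5, max 26) hi=[28, 28, 35, 42, 48] (size 5, min 28) -> median=27
Step 11: insert 10 -> lo=[2, 2, 10, 14, 24, 26] (size 6, max 26) hi=[28, 28, 35, 42, 48] (size 5, min 28) -> median=26
Step 12: insert 21 -> lo=[2, 2, 10, 14, 21, 24] (size 6, max 24) hi=[26, 28, 28, 35, 42, 48] (size 6, min 26) -> median=25
Step 13: insert 25 -> lo=[2, 2, 10, 14, 21, 24, 25] (size 7, max 25) hi=[26, 28, 28, 35, 42, 48] (size 6, min 26) -> median=25
Step 14: insert 45 -> lo=[2, 2, 10, 14, 21, 24, 25] (size 7, max 25) hi=[26, 28, 28, 35, 42, 45, 48] (size 7, min 26) -> median=25.5
Step 15: insert 50 -> lo=[2, 2, 10, 14, 21, 24, 25, 26] (size 8, max 26) hi=[28, 28, 35, 42, 45, 48, 50] (size 7, min 28) -> median=26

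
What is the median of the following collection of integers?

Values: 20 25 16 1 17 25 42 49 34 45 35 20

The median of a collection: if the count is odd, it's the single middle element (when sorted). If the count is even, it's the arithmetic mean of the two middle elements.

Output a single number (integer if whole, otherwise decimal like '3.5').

Answer: 25

Derivation:
Step 1: insert 20 -> lo=[20] (size 1, max 20) hi=[] (size 0) -> median=20
Step 2: insert 25 -> lo=[20] (size 1, max 20) hi=[25] (size 1, min 25) -> median=22.5
Step 3: insert 16 -> lo=[16, 20] (size 2, max 20) hi=[25] (size 1, min 25) -> median=20
Step 4: insert 1 -> lo=[1, 16] (size 2, max 16) hi=[20, 25] (size 2, min 20) -> median=18
Step 5: insert 17 -> lo=[1, 16, 17] (size 3, max 17) hi=[20, 25] (size 2, min 20) -> median=17
Step 6: insert 25 -> lo=[1, 16, 17] (size 3, max 17) hi=[20, 25, 25] (size 3, min 20) -> median=18.5
Step 7: insert 42 -> lo=[1, 16, 17, 20] (size 4, max 20) hi=[25, 25, 42] (size 3, min 25) -> median=20
Step 8: insert 49 -> lo=[1, 16, 17, 20] (size 4, max 20) hi=[25, 25, 42, 49] (size 4, min 25) -> median=22.5
Step 9: insert 34 -> lo=[1, 16, 17, 20, 25] (size 5, max 25) hi=[25, 34, 42, 49] (size 4, min 25) -> median=25
Step 10: insert 45 -> lo=[1, 16, 17, 20, 25] (size 5, max 25) hi=[25, 34, 42, 45, 49] (size 5, min 25) -> median=25
Step 11: insert 35 -> lo=[1, 16, 17, 20, 25, 25] (size 6, max 25) hi=[34, 35, 42, 45, 49] (size 5, min 34) -> median=25
Step 12: insert 20 -> lo=[1, 16, 17, 20, 20, 25] (size 6, max 25) hi=[25, 34, 35, 42, 45, 49] (size 6, min 25) -> median=25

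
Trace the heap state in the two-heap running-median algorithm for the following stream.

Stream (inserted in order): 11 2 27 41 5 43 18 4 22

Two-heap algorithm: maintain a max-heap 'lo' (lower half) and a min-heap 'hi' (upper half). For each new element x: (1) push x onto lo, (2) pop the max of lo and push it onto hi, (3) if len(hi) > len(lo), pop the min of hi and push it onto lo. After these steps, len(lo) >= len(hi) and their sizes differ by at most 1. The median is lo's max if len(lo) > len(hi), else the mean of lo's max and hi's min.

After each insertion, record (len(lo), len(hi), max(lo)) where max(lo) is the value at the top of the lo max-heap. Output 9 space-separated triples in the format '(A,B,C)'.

Answer: (1,0,11) (1,1,2) (2,1,11) (2,2,11) (3,2,11) (3,3,11) (4,3,18) (4,4,11) (5,4,18)

Derivation:
Step 1: insert 11 -> lo=[11] hi=[] -> (len(lo)=1, len(hi)=0, max(lo)=11)
Step 2: insert 2 -> lo=[2] hi=[11] -> (len(lo)=1, len(hi)=1, max(lo)=2)
Step 3: insert 27 -> lo=[2, 11] hi=[27] -> (len(lo)=2, len(hi)=1, max(lo)=11)
Step 4: insert 41 -> lo=[2, 11] hi=[27, 41] -> (len(lo)=2, len(hi)=2, max(lo)=11)
Step 5: insert 5 -> lo=[2, 5, 11] hi=[27, 41] -> (len(lo)=3, len(hi)=2, max(lo)=11)
Step 6: insert 43 -> lo=[2, 5, 11] hi=[27, 41, 43] -> (len(lo)=3, len(hi)=3, max(lo)=11)
Step 7: insert 18 -> lo=[2, 5, 11, 18] hi=[27, 41, 43] -> (len(lo)=4, len(hi)=3, max(lo)=18)
Step 8: insert 4 -> lo=[2, 4, 5, 11] hi=[18, 27, 41, 43] -> (len(lo)=4, len(hi)=4, max(lo)=11)
Step 9: insert 22 -> lo=[2, 4, 5, 11, 18] hi=[22, 27, 41, 43] -> (len(lo)=5, len(hi)=4, max(lo)=18)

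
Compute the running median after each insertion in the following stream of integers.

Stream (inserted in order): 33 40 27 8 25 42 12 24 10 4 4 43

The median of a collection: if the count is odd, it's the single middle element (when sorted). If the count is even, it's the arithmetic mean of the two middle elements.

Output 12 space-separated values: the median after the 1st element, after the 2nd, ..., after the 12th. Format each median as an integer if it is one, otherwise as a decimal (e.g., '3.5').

Step 1: insert 33 -> lo=[33] (size 1, max 33) hi=[] (size 0) -> median=33
Step 2: insert 40 -> lo=[33] (size 1, max 33) hi=[40] (size 1, min 40) -> median=36.5
Step 3: insert 27 -> lo=[27, 33] (size 2, max 33) hi=[40] (size 1, min 40) -> median=33
Step 4: insert 8 -> lo=[8, 27] (size 2, max 27) hi=[33, 40] (size 2, min 33) -> median=30
Step 5: insert 25 -> lo=[8, 25, 27] (size 3, max 27) hi=[33, 40] (size 2, min 33) -> median=27
Step 6: insert 42 -> lo=[8, 25, 27] (size 3, max 27) hi=[33, 40, 42] (size 3, min 33) -> median=30
Step 7: insert 12 -> lo=[8, 12, 25, 27] (size 4, max 27) hi=[33, 40, 42] (size 3, min 33) -> median=27
Step 8: insert 24 -> lo=[8, 12, 24, 25] (size 4, max 25) hi=[27, 33, 40, 42] (size 4, min 27) -> median=26
Step 9: insert 10 -> lo=[8, 10, 12, 24, 25] (size 5, max 25) hi=[27, 33, 40, 42] (size 4, min 27) -> median=25
Step 10: insert 4 -> lo=[4, 8, 10, 12, 24] (size 5, max 24) hi=[25, 27, 33, 40, 42] (size 5, min 25) -> median=24.5
Step 11: insert 4 -> lo=[4, 4, 8, 10, 12, 24] (size 6, max 24) hi=[25, 27, 33, 40, 42] (size 5, min 25) -> median=24
Step 12: insert 43 -> lo=[4, 4, 8, 10, 12, 24] (size 6, max 24) hi=[25, 27, 33, 40, 42, 43] (size 6, min 25) -> median=24.5

Answer: 33 36.5 33 30 27 30 27 26 25 24.5 24 24.5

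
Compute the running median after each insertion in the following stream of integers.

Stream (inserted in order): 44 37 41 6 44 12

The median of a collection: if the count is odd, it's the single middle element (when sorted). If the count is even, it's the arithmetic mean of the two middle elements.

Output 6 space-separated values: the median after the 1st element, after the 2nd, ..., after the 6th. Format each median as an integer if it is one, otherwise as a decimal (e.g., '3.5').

Step 1: insert 44 -> lo=[44] (size 1, max 44) hi=[] (size 0) -> median=44
Step 2: insert 37 -> lo=[37] (size 1, max 37) hi=[44] (size 1, min 44) -> median=40.5
Step 3: insert 41 -> lo=[37, 41] (size 2, max 41) hi=[44] (size 1, min 44) -> median=41
Step 4: insert 6 -> lo=[6, 37] (size 2, max 37) hi=[41, 44] (size 2, min 41) -> median=39
Step 5: insert 44 -> lo=[6, 37, 41] (size 3, max 41) hi=[44, 44] (size 2, min 44) -> median=41
Step 6: insert 12 -> lo=[6, 12, 37] (size 3, max 37) hi=[41, 44, 44] (size 3, min 41) -> median=39

Answer: 44 40.5 41 39 41 39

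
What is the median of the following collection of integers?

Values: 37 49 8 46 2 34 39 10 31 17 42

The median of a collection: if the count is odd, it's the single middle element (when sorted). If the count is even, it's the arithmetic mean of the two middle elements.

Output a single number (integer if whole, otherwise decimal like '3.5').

Answer: 34

Derivation:
Step 1: insert 37 -> lo=[37] (size 1, max 37) hi=[] (size 0) -> median=37
Step 2: insert 49 -> lo=[37] (size 1, max 37) hi=[49] (size 1, min 49) -> median=43
Step 3: insert 8 -> lo=[8, 37] (size 2, max 37) hi=[49] (size 1, min 49) -> median=37
Step 4: insert 46 -> lo=[8, 37] (size 2, max 37) hi=[46, 49] (size 2, min 46) -> median=41.5
Step 5: insert 2 -> lo=[2, 8, 37] (size 3, max 37) hi=[46, 49] (size 2, min 46) -> median=37
Step 6: insert 34 -> lo=[2, 8, 34] (size 3, max 34) hi=[37, 46, 49] (size 3, min 37) -> median=35.5
Step 7: insert 39 -> lo=[2, 8, 34, 37] (size 4, max 37) hi=[39, 46, 49] (size 3, min 39) -> median=37
Step 8: insert 10 -> lo=[2, 8, 10, 34] (size 4, max 34) hi=[37, 39, 46, 49] (size 4, min 37) -> median=35.5
Step 9: insert 31 -> lo=[2, 8, 10, 31, 34] (size 5, max 34) hi=[37, 39, 46, 49] (size 4, min 37) -> median=34
Step 10: insert 17 -> lo=[2, 8, 10, 17, 31] (size 5, max 31) hi=[34, 37, 39, 46, 49] (size 5, min 34) -> median=32.5
Step 11: insert 42 -> lo=[2, 8, 10, 17, 31, 34] (size 6, max 34) hi=[37, 39, 42, 46, 49] (size 5, min 37) -> median=34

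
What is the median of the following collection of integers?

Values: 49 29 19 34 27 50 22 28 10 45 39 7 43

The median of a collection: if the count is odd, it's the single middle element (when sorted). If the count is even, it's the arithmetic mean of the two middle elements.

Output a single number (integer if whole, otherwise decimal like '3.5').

Answer: 29

Derivation:
Step 1: insert 49 -> lo=[49] (size 1, max 49) hi=[] (size 0) -> median=49
Step 2: insert 29 -> lo=[29] (size 1, max 29) hi=[49] (size 1, min 49) -> median=39
Step 3: insert 19 -> lo=[19, 29] (size 2, max 29) hi=[49] (size 1, min 49) -> median=29
Step 4: insert 34 -> lo=[19, 29] (size 2, max 29) hi=[34, 49] (size 2, min 34) -> median=31.5
Step 5: insert 27 -> lo=[19, 27, 29] (size 3, max 29) hi=[34, 49] (size 2, min 34) -> median=29
Step 6: insert 50 -> lo=[19, 27, 29] (size 3, max 29) hi=[34, 49, 50] (size 3, min 34) -> median=31.5
Step 7: insert 22 -> lo=[19, 22, 27, 29] (size 4, max 29) hi=[34, 49, 50] (size 3, min 34) -> median=29
Step 8: insert 28 -> lo=[19, 22, 27, 28] (size 4, max 28) hi=[29, 34, 49, 50] (size 4, min 29) -> median=28.5
Step 9: insert 10 -> lo=[10, 19, 22, 27, 28] (size 5, max 28) hi=[29, 34, 49, 50] (size 4, min 29) -> median=28
Step 10: insert 45 -> lo=[10, 19, 22, 27, 28] (size 5, max 28) hi=[29, 34, 45, 49, 50] (size 5, min 29) -> median=28.5
Step 11: insert 39 -> lo=[10, 19, 22, 27, 28, 29] (size 6, max 29) hi=[34, 39, 45, 49, 50] (size 5, min 34) -> median=29
Step 12: insert 7 -> lo=[7, 10, 19, 22, 27, 28] (size 6, max 28) hi=[29, 34, 39, 45, 49, 50] (size 6, min 29) -> median=28.5
Step 13: insert 43 -> lo=[7, 10, 19, 22, 27, 28, 29] (size 7, max 29) hi=[34, 39, 43, 45, 49, 50] (size 6, min 34) -> median=29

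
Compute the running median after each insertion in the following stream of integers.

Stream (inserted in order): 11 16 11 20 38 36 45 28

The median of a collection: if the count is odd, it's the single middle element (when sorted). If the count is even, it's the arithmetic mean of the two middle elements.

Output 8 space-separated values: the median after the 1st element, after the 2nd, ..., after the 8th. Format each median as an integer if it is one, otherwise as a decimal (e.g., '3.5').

Answer: 11 13.5 11 13.5 16 18 20 24

Derivation:
Step 1: insert 11 -> lo=[11] (size 1, max 11) hi=[] (size 0) -> median=11
Step 2: insert 16 -> lo=[11] (size 1, max 11) hi=[16] (size 1, min 16) -> median=13.5
Step 3: insert 11 -> lo=[11, 11] (size 2, max 11) hi=[16] (size 1, min 16) -> median=11
Step 4: insert 20 -> lo=[11, 11] (size 2, max 11) hi=[16, 20] (size 2, min 16) -> median=13.5
Step 5: insert 38 -> lo=[11, 11, 16] (size 3, max 16) hi=[20, 38] (size 2, min 20) -> median=16
Step 6: insert 36 -> lo=[11, 11, 16] (size 3, max 16) hi=[20, 36, 38] (size 3, min 20) -> median=18
Step 7: insert 45 -> lo=[11, 11, 16, 20] (size 4, max 20) hi=[36, 38, 45] (size 3, min 36) -> median=20
Step 8: insert 28 -> lo=[11, 11, 16, 20] (size 4, max 20) hi=[28, 36, 38, 45] (size 4, min 28) -> median=24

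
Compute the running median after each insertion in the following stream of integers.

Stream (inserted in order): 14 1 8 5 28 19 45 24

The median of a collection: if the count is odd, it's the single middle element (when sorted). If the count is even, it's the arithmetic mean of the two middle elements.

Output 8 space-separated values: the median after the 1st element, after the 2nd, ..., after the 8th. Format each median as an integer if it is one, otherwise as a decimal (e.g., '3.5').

Answer: 14 7.5 8 6.5 8 11 14 16.5

Derivation:
Step 1: insert 14 -> lo=[14] (size 1, max 14) hi=[] (size 0) -> median=14
Step 2: insert 1 -> lo=[1] (size 1, max 1) hi=[14] (size 1, min 14) -> median=7.5
Step 3: insert 8 -> lo=[1, 8] (size 2, max 8) hi=[14] (size 1, min 14) -> median=8
Step 4: insert 5 -> lo=[1, 5] (size 2, max 5) hi=[8, 14] (size 2, min 8) -> median=6.5
Step 5: insert 28 -> lo=[1, 5, 8] (size 3, max 8) hi=[14, 28] (size 2, min 14) -> median=8
Step 6: insert 19 -> lo=[1, 5, 8] (size 3, max 8) hi=[14, 19, 28] (size 3, min 14) -> median=11
Step 7: insert 45 -> lo=[1, 5, 8, 14] (size 4, max 14) hi=[19, 28, 45] (size 3, min 19) -> median=14
Step 8: insert 24 -> lo=[1, 5, 8, 14] (size 4, max 14) hi=[19, 24, 28, 45] (size 4, min 19) -> median=16.5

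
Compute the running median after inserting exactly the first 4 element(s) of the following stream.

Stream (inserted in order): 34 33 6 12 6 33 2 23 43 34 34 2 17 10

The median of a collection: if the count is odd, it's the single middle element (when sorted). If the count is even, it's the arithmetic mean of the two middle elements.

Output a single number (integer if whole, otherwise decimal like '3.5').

Answer: 22.5

Derivation:
Step 1: insert 34 -> lo=[34] (size 1, max 34) hi=[] (size 0) -> median=34
Step 2: insert 33 -> lo=[33] (size 1, max 33) hi=[34] (size 1, min 34) -> median=33.5
Step 3: insert 6 -> lo=[6, 33] (size 2, max 33) hi=[34] (size 1, min 34) -> median=33
Step 4: insert 12 -> lo=[6, 12] (size 2, max 12) hi=[33, 34] (size 2, min 33) -> median=22.5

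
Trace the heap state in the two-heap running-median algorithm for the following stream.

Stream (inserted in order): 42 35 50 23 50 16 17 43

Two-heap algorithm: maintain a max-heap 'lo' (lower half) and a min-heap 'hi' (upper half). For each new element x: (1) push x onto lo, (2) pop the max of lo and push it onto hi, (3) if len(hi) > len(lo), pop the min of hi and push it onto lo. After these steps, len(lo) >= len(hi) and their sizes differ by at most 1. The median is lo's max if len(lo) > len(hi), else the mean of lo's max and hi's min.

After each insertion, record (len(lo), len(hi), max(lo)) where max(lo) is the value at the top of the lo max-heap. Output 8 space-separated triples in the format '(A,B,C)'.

Answer: (1,0,42) (1,1,35) (2,1,42) (2,2,35) (3,2,42) (3,3,35) (4,3,35) (4,4,35)

Derivation:
Step 1: insert 42 -> lo=[42] hi=[] -> (len(lo)=1, len(hi)=0, max(lo)=42)
Step 2: insert 35 -> lo=[35] hi=[42] -> (len(lo)=1, len(hi)=1, max(lo)=35)
Step 3: insert 50 -> lo=[35, 42] hi=[50] -> (len(lo)=2, len(hi)=1, max(lo)=42)
Step 4: insert 23 -> lo=[23, 35] hi=[42, 50] -> (len(lo)=2, len(hi)=2, max(lo)=35)
Step 5: insert 50 -> lo=[23, 35, 42] hi=[50, 50] -> (len(lo)=3, len(hi)=2, max(lo)=42)
Step 6: insert 16 -> lo=[16, 23, 35] hi=[42, 50, 50] -> (len(lo)=3, len(hi)=3, max(lo)=35)
Step 7: insert 17 -> lo=[16, 17, 23, 35] hi=[42, 50, 50] -> (len(lo)=4, len(hi)=3, max(lo)=35)
Step 8: insert 43 -> lo=[16, 17, 23, 35] hi=[42, 43, 50, 50] -> (len(lo)=4, len(hi)=4, max(lo)=35)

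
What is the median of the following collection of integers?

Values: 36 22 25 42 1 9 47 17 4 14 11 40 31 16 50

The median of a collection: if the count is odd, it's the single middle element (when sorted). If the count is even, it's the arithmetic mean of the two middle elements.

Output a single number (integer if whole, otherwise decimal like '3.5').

Step 1: insert 36 -> lo=[36] (size 1, max 36) hi=[] (size 0) -> median=36
Step 2: insert 22 -> lo=[22] (size 1, max 22) hi=[36] (size 1, min 36) -> median=29
Step 3: insert 25 -> lo=[22, 25] (size 2, max 25) hi=[36] (size 1, min 36) -> median=25
Step 4: insert 42 -> lo=[22, 25] (size 2, max 25) hi=[36, 42] (size 2, min 36) -> median=30.5
Step 5: insert 1 -> lo=[1, 22, 25] (size 3, max 25) hi=[36, 42] (size 2, min 36) -> median=25
Step 6: insert 9 -> lo=[1, 9, 22] (size 3, max 22) hi=[25, 36, 42] (size 3, min 25) -> median=23.5
Step 7: insert 47 -> lo=[1, 9, 22, 25] (size 4, max 25) hi=[36, 42, 47] (size 3, min 36) -> median=25
Step 8: insert 17 -> lo=[1, 9, 17, 22] (size 4, max 22) hi=[25, 36, 42, 47] (size 4, min 25) -> median=23.5
Step 9: insert 4 -> lo=[1, 4, 9, 17, 22] (size 5, max 22) hi=[25, 36, 42, 47] (size 4, min 25) -> median=22
Step 10: insert 14 -> lo=[1, 4, 9, 14, 17] (size 5, max 17) hi=[22, 25, 36, 42, 47] (size 5, min 22) -> median=19.5
Step 11: insert 11 -> lo=[1, 4, 9, 11, 14, 17] (size 6, max 17) hi=[22, 25, 36, 42, 47] (size 5, min 22) -> median=17
Step 12: insert 40 -> lo=[1, 4, 9, 11, 14, 17] (size 6, max 17) hi=[22, 25, 36, 40, 42, 47] (size 6, min 22) -> median=19.5
Step 13: insert 31 -> lo=[1, 4, 9, 11, 14, 17, 22] (size 7, max 22) hi=[25, 31, 36, 40, 42, 47] (size 6, min 25) -> median=22
Step 14: insert 16 -> lo=[1, 4, 9, 11, 14, 16, 17] (size 7, max 17) hi=[22, 25, 31, 36, 40, 42, 47] (size 7, min 22) -> median=19.5
Step 15: insert 50 -> lo=[1, 4, 9, 11, 14, 16, 17, 22] (size 8, max 22) hi=[25, 31, 36, 40, 42, 47, 50] (size 7, min 25) -> median=22

Answer: 22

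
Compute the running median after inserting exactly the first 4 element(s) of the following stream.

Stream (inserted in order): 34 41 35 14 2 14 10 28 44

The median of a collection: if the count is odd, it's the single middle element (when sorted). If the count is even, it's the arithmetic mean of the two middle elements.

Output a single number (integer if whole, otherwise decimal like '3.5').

Step 1: insert 34 -> lo=[34] (size 1, max 34) hi=[] (size 0) -> median=34
Step 2: insert 41 -> lo=[34] (size 1, max 34) hi=[41] (size 1, min 41) -> median=37.5
Step 3: insert 35 -> lo=[34, 35] (size 2, max 35) hi=[41] (size 1, min 41) -> median=35
Step 4: insert 14 -> lo=[14, 34] (size 2, max 34) hi=[35, 41] (size 2, min 35) -> median=34.5

Answer: 34.5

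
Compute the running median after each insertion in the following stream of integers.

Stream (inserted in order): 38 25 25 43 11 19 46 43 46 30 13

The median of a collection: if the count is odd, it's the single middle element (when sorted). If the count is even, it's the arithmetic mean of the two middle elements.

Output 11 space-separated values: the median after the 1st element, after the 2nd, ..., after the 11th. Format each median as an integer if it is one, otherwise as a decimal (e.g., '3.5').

Answer: 38 31.5 25 31.5 25 25 25 31.5 38 34 30

Derivation:
Step 1: insert 38 -> lo=[38] (size 1, max 38) hi=[] (size 0) -> median=38
Step 2: insert 25 -> lo=[25] (size 1, max 25) hi=[38] (size 1, min 38) -> median=31.5
Step 3: insert 25 -> lo=[25, 25] (size 2, max 25) hi=[38] (size 1, min 38) -> median=25
Step 4: insert 43 -> lo=[25, 25] (size 2, max 25) hi=[38, 43] (size 2, min 38) -> median=31.5
Step 5: insert 11 -> lo=[11, 25, 25] (size 3, max 25) hi=[38, 43] (size 2, min 38) -> median=25
Step 6: insert 19 -> lo=[11, 19, 25] (size 3, max 25) hi=[25, 38, 43] (size 3, min 25) -> median=25
Step 7: insert 46 -> lo=[11, 19, 25, 25] (size 4, max 25) hi=[38, 43, 46] (size 3, min 38) -> median=25
Step 8: insert 43 -> lo=[11, 19, 25, 25] (size 4, max 25) hi=[38, 43, 43, 46] (size 4, min 38) -> median=31.5
Step 9: insert 46 -> lo=[11, 19, 25, 25, 38] (size 5, max 38) hi=[43, 43, 46, 46] (size 4, min 43) -> median=38
Step 10: insert 30 -> lo=[11, 19, 25, 25, 30] (size 5, max 30) hi=[38, 43, 43, 46, 46] (size 5, min 38) -> median=34
Step 11: insert 13 -> lo=[11, 13, 19, 25, 25, 30] (size 6, max 30) hi=[38, 43, 43, 46, 46] (size 5, min 38) -> median=30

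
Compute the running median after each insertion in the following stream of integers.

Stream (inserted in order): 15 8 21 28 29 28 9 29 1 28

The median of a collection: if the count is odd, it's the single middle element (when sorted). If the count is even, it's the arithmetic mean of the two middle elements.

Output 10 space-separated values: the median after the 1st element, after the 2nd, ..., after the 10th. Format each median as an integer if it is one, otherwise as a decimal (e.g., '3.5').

Answer: 15 11.5 15 18 21 24.5 21 24.5 21 24.5

Derivation:
Step 1: insert 15 -> lo=[15] (size 1, max 15) hi=[] (size 0) -> median=15
Step 2: insert 8 -> lo=[8] (size 1, max 8) hi=[15] (size 1, min 15) -> median=11.5
Step 3: insert 21 -> lo=[8, 15] (size 2, max 15) hi=[21] (size 1, min 21) -> median=15
Step 4: insert 28 -> lo=[8, 15] (size 2, max 15) hi=[21, 28] (size 2, min 21) -> median=18
Step 5: insert 29 -> lo=[8, 15, 21] (size 3, max 21) hi=[28, 29] (size 2, min 28) -> median=21
Step 6: insert 28 -> lo=[8, 15, 21] (size 3, max 21) hi=[28, 28, 29] (size 3, min 28) -> median=24.5
Step 7: insert 9 -> lo=[8, 9, 15, 21] (size 4, max 21) hi=[28, 28, 29] (size 3, min 28) -> median=21
Step 8: insert 29 -> lo=[8, 9, 15, 21] (size 4, max 21) hi=[28, 28, 29, 29] (size 4, min 28) -> median=24.5
Step 9: insert 1 -> lo=[1, 8, 9, 15, 21] (size 5, max 21) hi=[28, 28, 29, 29] (size 4, min 28) -> median=21
Step 10: insert 28 -> lo=[1, 8, 9, 15, 21] (size 5, max 21) hi=[28, 28, 28, 29, 29] (size 5, min 28) -> median=24.5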